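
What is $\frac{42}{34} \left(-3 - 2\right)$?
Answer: $- \frac{105}{17} \approx -6.1765$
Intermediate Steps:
$\frac{42}{34} \left(-3 - 2\right) = 42 \cdot \frac{1}{34} \left(-5\right) = \frac{21}{17} \left(-5\right) = - \frac{105}{17}$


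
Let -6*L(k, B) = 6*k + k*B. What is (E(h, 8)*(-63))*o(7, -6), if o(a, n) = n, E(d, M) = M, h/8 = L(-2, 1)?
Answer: 3024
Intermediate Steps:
L(k, B) = -k - B*k/6 (L(k, B) = -(6*k + k*B)/6 = -(6*k + B*k)/6 = -k - B*k/6)
h = 56/3 (h = 8*(-⅙*(-2)*(6 + 1)) = 8*(-⅙*(-2)*7) = 8*(7/3) = 56/3 ≈ 18.667)
(E(h, 8)*(-63))*o(7, -6) = (8*(-63))*(-6) = -504*(-6) = 3024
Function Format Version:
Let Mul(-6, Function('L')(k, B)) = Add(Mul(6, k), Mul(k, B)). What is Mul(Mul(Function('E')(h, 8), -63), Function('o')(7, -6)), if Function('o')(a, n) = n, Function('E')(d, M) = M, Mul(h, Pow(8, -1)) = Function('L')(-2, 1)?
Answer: 3024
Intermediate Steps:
Function('L')(k, B) = Add(Mul(-1, k), Mul(Rational(-1, 6), B, k)) (Function('L')(k, B) = Mul(Rational(-1, 6), Add(Mul(6, k), Mul(k, B))) = Mul(Rational(-1, 6), Add(Mul(6, k), Mul(B, k))) = Add(Mul(-1, k), Mul(Rational(-1, 6), B, k)))
h = Rational(56, 3) (h = Mul(8, Mul(Rational(-1, 6), -2, Add(6, 1))) = Mul(8, Mul(Rational(-1, 6), -2, 7)) = Mul(8, Rational(7, 3)) = Rational(56, 3) ≈ 18.667)
Mul(Mul(Function('E')(h, 8), -63), Function('o')(7, -6)) = Mul(Mul(8, -63), -6) = Mul(-504, -6) = 3024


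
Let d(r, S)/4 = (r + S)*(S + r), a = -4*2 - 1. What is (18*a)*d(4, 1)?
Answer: -16200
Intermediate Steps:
a = -9 (a = -8 - 1 = -9)
d(r, S) = 4*(S + r)² (d(r, S) = 4*((r + S)*(S + r)) = 4*((S + r)*(S + r)) = 4*(S + r)²)
(18*a)*d(4, 1) = (18*(-9))*(4*(1 + 4)²) = -648*5² = -648*25 = -162*100 = -16200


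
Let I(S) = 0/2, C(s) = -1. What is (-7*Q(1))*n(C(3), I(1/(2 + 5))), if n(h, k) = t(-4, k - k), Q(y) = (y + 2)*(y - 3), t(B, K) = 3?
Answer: 126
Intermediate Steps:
I(S) = 0 (I(S) = 0*(½) = 0)
Q(y) = (-3 + y)*(2 + y) (Q(y) = (2 + y)*(-3 + y) = (-3 + y)*(2 + y))
n(h, k) = 3
(-7*Q(1))*n(C(3), I(1/(2 + 5))) = -7*(-6 + 1² - 1*1)*3 = -7*(-6 + 1 - 1)*3 = -7*(-6)*3 = 42*3 = 126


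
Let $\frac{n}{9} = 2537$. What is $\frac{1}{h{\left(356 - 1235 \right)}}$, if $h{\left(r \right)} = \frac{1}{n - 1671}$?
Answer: $21162$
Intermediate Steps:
$n = 22833$ ($n = 9 \cdot 2537 = 22833$)
$h{\left(r \right)} = \frac{1}{21162}$ ($h{\left(r \right)} = \frac{1}{22833 - 1671} = \frac{1}{21162}$)
$\frac{1}{h{\left(356 - 1235 \right)}} = \frac{1}{\frac{1}{21162}} = 21162$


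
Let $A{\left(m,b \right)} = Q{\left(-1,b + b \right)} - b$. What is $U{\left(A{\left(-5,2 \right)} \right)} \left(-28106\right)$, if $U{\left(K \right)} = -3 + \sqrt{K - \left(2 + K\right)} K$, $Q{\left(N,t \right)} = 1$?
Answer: $84318 + 28106 i \sqrt{2} \approx 84318.0 + 39748.0 i$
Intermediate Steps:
$A{\left(m,b \right)} = 1 - b$
$U{\left(K \right)} = -3 + i K \sqrt{2}$ ($U{\left(K \right)} = -3 + \sqrt{-2} K = -3 + i \sqrt{2} K = -3 + i K \sqrt{2}$)
$U{\left(A{\left(-5,2 \right)} \right)} \left(-28106\right) = \left(-3 + i \left(1 - 2\right) \sqrt{2}\right) \left(-28106\right) = \left(-3 + i \left(-1\right) \sqrt{2}\right) \left(-28106\right) = \left(-3 - i \sqrt{2}\right) \left(-28106\right) = 84318 + 28106 i \sqrt{2}$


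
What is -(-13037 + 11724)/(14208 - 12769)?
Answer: 1313/1439 ≈ 0.91244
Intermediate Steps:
-(-13037 + 11724)/(14208 - 12769) = -(-1313)/1439 = -1*(-1313/1439) = 1313/1439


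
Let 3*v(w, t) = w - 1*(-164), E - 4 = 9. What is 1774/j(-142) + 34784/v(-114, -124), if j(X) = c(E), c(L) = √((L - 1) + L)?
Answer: 61046/25 ≈ 2441.8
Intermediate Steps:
E = 13 (E = 4 + 9 = 13)
c(L) = √(-1 + 2*L) (c(L) = √((-1 + L) + L) = √(-1 + 2*L))
j(X) = 5 (j(X) = √(-1 + 2*13) = √(-1 + 26) = √25 = 5)
v(w, t) = 164/3 + w/3 (v(w, t) = (w - 1*(-164))/3 = (w + 164)/3 = (164 + w)/3 = 164/3 + w/3)
1774/j(-142) + 34784/v(-114, -124) = 1774/5 + 34784/(164/3 + (⅓)*(-114)) = 1774*(⅕) + 34784/(164/3 - 38) = 1774/5 + 34784/(50/3) = 1774/5 + 34784*(3/50) = 1774/5 + 52176/25 = 61046/25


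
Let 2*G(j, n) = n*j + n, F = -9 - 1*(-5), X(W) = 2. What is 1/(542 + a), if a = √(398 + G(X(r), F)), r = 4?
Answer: 271/146686 - 7*√2/146686 ≈ 0.0017800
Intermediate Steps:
F = -4 (F = -9 + 5 = -4)
G(j, n) = n/2 + j*n/2 (G(j, n) = (n*j + n)/2 = (j*n + n)/2 = (n + j*n)/2 = n/2 + j*n/2)
a = 14*√2 (a = √(398 + (½)*(-4)*(1 + 2)) = √(398 + (½)*(-4)*3) = √(398 - 6) = √392 = 14*√2 ≈ 19.799)
1/(542 + a) = 1/(542 + 14*√2)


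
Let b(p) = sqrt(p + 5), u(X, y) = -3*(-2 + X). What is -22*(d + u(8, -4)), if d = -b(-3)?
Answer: 396 + 22*sqrt(2) ≈ 427.11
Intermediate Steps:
u(X, y) = 6 - 3*X
b(p) = sqrt(5 + p)
d = -sqrt(2) (d = -sqrt(5 - 3) = -sqrt(2) ≈ -1.4142)
-22*(d + u(8, -4)) = -22*(-sqrt(2) + (6 - 3*8)) = -22*(-sqrt(2) + (6 - 24)) = -22*(-sqrt(2) - 18) = -22*(-18 - sqrt(2)) = 396 + 22*sqrt(2)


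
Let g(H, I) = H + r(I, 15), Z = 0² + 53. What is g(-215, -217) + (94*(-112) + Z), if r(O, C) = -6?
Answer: -10696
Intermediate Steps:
Z = 53 (Z = 0 + 53 = 53)
g(H, I) = -6 + H (g(H, I) = H - 6 = -6 + H)
g(-215, -217) + (94*(-112) + Z) = (-6 - 215) + (94*(-112) + 53) = -221 + (-10528 + 53) = -221 - 10475 = -10696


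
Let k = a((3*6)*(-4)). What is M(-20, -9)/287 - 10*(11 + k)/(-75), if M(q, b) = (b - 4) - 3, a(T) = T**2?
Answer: 596338/861 ≈ 692.61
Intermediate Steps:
k = 5184 (k = ((3*6)*(-4))**2 = (18*(-4))**2 = (-72)**2 = 5184)
M(q, b) = -7 + b (M(q, b) = (-4 + b) - 3 = -7 + b)
M(-20, -9)/287 - 10*(11 + k)/(-75) = (-7 - 9)/287 - 10*(11 + 5184)/(-75) = -16*1/287 - 10*5195*(-1/75) = -16/287 - 51950*(-1/75) = -16/287 + 2078/3 = 596338/861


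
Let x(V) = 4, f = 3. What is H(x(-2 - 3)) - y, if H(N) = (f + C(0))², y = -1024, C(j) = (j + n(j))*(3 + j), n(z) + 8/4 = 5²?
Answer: 6208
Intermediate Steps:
n(z) = 23 (n(z) = -2 + 5² = -2 + 25 = 23)
C(j) = (3 + j)*(23 + j) (C(j) = (j + 23)*(3 + j) = (23 + j)*(3 + j) = (3 + j)*(23 + j))
H(N) = 5184 (H(N) = (3 + (69 + 0² + 26*0))² = (3 + (69 + 0 + 0))² = (3 + 69)² = 72² = 5184)
H(x(-2 - 3)) - y = 5184 - 1*(-1024) = 5184 + 1024 = 6208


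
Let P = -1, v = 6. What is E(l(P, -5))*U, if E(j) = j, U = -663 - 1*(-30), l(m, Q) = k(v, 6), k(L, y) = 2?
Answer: -1266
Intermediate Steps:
l(m, Q) = 2
U = -633 (U = -663 + 30 = -633)
E(l(P, -5))*U = 2*(-633) = -1266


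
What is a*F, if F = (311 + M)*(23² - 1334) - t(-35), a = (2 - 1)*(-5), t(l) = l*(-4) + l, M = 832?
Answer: 4601100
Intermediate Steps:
t(l) = -3*l (t(l) = -4*l + l = -3*l)
a = -5 (a = 1*(-5) = -5)
F = -920220 (F = (311 + 832)*(23² - 1334) - (-3)*(-35) = 1143*(529 - 1334) - 1*105 = 1143*(-805) - 105 = -920115 - 105 = -920220)
a*F = -5*(-920220) = 4601100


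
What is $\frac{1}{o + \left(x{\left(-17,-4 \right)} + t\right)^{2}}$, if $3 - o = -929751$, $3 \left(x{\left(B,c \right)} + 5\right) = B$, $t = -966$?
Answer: $\frac{9}{16952686} \approx 5.3089 \cdot 10^{-7}$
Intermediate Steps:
$x{\left(B,c \right)} = -5 + \frac{B}{3}$
$o = 929754$ ($o = 3 - -929751 = 3 + 929751 = 929754$)
$\frac{1}{o + \left(x{\left(-17,-4 \right)} + t\right)^{2}} = \frac{1}{929754 + \left(\left(-5 + \frac{1}{3} \left(-17\right)\right) - 966\right)^{2}} = \frac{1}{929754 + \left(\left(-5 - \frac{17}{3}\right) - 966\right)^{2}} = \frac{1}{929754 + \left(- \frac{32}{3} - 966\right)^{2}} = \frac{1}{929754 + \left(- \frac{2930}{3}\right)^{2}} = \frac{1}{929754 + \frac{8584900}{9}} = \frac{1}{\frac{16952686}{9}} = \frac{9}{16952686}$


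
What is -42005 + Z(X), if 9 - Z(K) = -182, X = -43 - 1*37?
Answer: -41814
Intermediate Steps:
X = -80 (X = -43 - 37 = -80)
Z(K) = 191 (Z(K) = 9 - 1*(-182) = 9 + 182 = 191)
-42005 + Z(X) = -42005 + 191 = -41814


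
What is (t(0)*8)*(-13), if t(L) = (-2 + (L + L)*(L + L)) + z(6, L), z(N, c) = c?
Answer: 208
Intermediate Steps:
t(L) = -2 + L + 4*L² (t(L) = (-2 + (L + L)*(L + L)) + L = (-2 + (2*L)*(2*L)) + L = (-2 + 4*L²) + L = -2 + L + 4*L²)
(t(0)*8)*(-13) = ((-2 + 0 + 4*0²)*8)*(-13) = ((-2 + 0 + 4*0)*8)*(-13) = ((-2 + 0 + 0)*8)*(-13) = -2*8*(-13) = -16*(-13) = 208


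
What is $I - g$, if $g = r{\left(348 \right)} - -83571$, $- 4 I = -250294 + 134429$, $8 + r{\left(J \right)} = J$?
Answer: $- \frac{219779}{4} \approx -54945.0$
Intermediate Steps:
$r{\left(J \right)} = -8 + J$
$I = \frac{115865}{4}$ ($I = - \frac{-250294 + 134429}{4} = \left(- \frac{1}{4}\right) \left(-115865\right) = \frac{115865}{4} \approx 28966.0$)
$g = 83911$ ($g = \left(-8 + 348\right) - -83571 = 340 + 83571 = 83911$)
$I - g = \frac{115865}{4} - 83911 = - \frac{219779}{4}$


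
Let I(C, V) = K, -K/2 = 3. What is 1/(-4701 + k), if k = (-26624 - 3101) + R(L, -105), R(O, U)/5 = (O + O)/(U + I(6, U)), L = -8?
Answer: -111/3821206 ≈ -2.9048e-5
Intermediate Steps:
K = -6 (K = -2*3 = -6)
I(C, V) = -6
R(O, U) = 10*O/(-6 + U) (R(O, U) = 5*((O + O)/(U - 6)) = 5*((2*O)/(-6 + U)) = 5*(2*O/(-6 + U)) = 10*O/(-6 + U))
k = -3299395/111 (k = (-26624 - 3101) + 10*(-8)/(-6 - 105) = -29725 + 10*(-8)/(-111) = -29725 + 10*(-8)*(-1/111) = -29725 + 80/111 = -3299395/111 ≈ -29724.)
1/(-4701 + k) = 1/(-4701 - 3299395/111) = 1/(-3821206/111) = -111/3821206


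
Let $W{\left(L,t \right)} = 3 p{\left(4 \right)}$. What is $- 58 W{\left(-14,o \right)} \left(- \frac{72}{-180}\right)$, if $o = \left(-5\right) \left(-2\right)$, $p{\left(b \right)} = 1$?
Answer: $- \frac{348}{5} \approx -69.6$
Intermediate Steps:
$o = 10$
$W{\left(L,t \right)} = 3$ ($W{\left(L,t \right)} = 3 \cdot 1 = 3$)
$- 58 W{\left(-14,o \right)} \left(- \frac{72}{-180}\right) = \left(-58\right) 3 \left(- \frac{72}{-180}\right) = - 174 \left(\left(-72\right) \left(- \frac{1}{180}\right)\right) = \left(-174\right) \frac{2}{5} = - \frac{348}{5}$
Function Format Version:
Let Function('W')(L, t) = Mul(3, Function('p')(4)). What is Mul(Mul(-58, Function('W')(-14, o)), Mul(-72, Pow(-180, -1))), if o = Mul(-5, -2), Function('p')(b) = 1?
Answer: Rational(-348, 5) ≈ -69.600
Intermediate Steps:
o = 10
Function('W')(L, t) = 3 (Function('W')(L, t) = Mul(3, 1) = 3)
Mul(Mul(-58, Function('W')(-14, o)), Mul(-72, Pow(-180, -1))) = Mul(Mul(-58, 3), Mul(-72, Pow(-180, -1))) = Mul(-174, Mul(-72, Rational(-1, 180))) = Mul(-174, Rational(2, 5)) = Rational(-348, 5)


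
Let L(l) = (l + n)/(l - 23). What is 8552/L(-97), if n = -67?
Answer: 256560/41 ≈ 6257.6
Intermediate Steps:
L(l) = (-67 + l)/(-23 + l) (L(l) = (l - 67)/(l - 23) = (-67 + l)/(-23 + l))
8552/L(-97) = 8552/(((-67 - 97)/(-23 - 97))) = 8552/((-164/(-120))) = 8552/((-1/120*(-164))) = 8552/(41/30) = 8552*(30/41) = 256560/41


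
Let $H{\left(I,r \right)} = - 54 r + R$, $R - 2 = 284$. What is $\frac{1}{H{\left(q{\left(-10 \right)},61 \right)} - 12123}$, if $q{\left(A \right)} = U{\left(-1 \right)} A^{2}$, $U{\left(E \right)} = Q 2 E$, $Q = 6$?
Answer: $- \frac{1}{15131} \approx -6.6089 \cdot 10^{-5}$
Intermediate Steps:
$U{\left(E \right)} = 12 E$ ($U{\left(E \right)} = 6 \cdot 2 E = 12 E$)
$R = 286$ ($R = 2 + 284 = 286$)
$q{\left(A \right)} = - 12 A^{2}$ ($q{\left(A \right)} = 12 \left(-1\right) A^{2} = - 12 A^{2}$)
$H{\left(I,r \right)} = 286 - 54 r$ ($H{\left(I,r \right)} = - 54 r + 286 = 286 - 54 r$)
$\frac{1}{H{\left(q{\left(-10 \right)},61 \right)} - 12123} = \frac{1}{\left(286 - 3294\right) - 12123} = \frac{1}{-3008 - 12123} = \frac{1}{-15131} = - \frac{1}{15131}$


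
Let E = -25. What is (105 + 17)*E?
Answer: -3050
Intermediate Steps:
(105 + 17)*E = (105 + 17)*(-25) = 122*(-25) = -3050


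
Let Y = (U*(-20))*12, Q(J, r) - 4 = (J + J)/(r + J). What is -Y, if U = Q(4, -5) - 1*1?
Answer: -1200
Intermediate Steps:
Q(J, r) = 4 + 2*J/(J + r) (Q(J, r) = 4 + (J + J)/(r + J) = 4 + (2*J)/(J + r) = 4 + 2*J/(J + r))
U = -5 (U = 2*(2*(-5) + 3*4)/(4 - 5) - 1*1 = 2*(-10 + 12)/(-1) - 1 = 2*(-1)*2 - 1 = -4 - 1 = -5)
Y = 1200 (Y = -5*(-20)*12 = 100*12 = 1200)
-Y = -1*1200 = -1200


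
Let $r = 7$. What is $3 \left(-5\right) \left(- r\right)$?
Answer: $105$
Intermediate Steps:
$3 \left(-5\right) \left(- r\right) = 3 \left(-5\right) \left(\left(-1\right) 7\right) = \left(-15\right) \left(-7\right) = 105$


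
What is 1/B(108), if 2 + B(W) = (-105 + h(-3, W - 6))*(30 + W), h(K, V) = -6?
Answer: -1/15320 ≈ -6.5274e-5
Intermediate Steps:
B(W) = -3332 - 111*W (B(W) = -2 + (-105 - 6)*(30 + W) = -2 - 111*(30 + W) = -2 + (-3330 - 111*W) = -3332 - 111*W)
1/B(108) = 1/(-3332 - 111*108) = 1/(-3332 - 11988) = 1/(-15320) = -1/15320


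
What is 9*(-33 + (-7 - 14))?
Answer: -486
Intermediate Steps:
9*(-33 + (-7 - 14)) = 9*(-33 - 21) = 9*(-54) = -486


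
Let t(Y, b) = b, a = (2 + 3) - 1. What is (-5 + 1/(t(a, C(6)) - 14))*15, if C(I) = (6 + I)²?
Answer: -1947/26 ≈ -74.885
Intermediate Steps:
a = 4 (a = 5 - 1 = 4)
(-5 + 1/(t(a, C(6)) - 14))*15 = (-5 + 1/((6 + 6)² - 14))*15 = (-5 + 1/(12² - 14))*15 = (-5 + 1/(144 - 14))*15 = (-5 + 1/130)*15 = -649/130*15 = -1947/26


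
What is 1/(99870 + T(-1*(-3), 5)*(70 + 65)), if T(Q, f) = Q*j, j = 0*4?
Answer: 1/99870 ≈ 1.0013e-5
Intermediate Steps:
j = 0
T(Q, f) = 0 (T(Q, f) = Q*0 = 0)
1/(99870 + T(-1*(-3), 5)*(70 + 65)) = 1/(99870 + 0*(70 + 65)) = 1/(99870 + 0*135) = 1/(99870 + 0) = 1/99870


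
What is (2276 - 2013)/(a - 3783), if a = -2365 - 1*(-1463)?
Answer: -263/4685 ≈ -0.056137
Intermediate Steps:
a = -902 (a = -2365 + 1463 = -902)
(2276 - 2013)/(a - 3783) = (2276 - 2013)/(-902 - 3783) = 263/(-4685) = 263*(-1/4685) = -263/4685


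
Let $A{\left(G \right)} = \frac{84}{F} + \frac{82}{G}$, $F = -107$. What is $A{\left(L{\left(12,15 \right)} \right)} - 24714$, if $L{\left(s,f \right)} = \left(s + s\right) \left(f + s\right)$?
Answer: $- \frac{856807781}{34668} \approx -24715.0$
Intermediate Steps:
$L{\left(s,f \right)} = 2 s \left(f + s\right)$
$A{\left(G \right)} = - \frac{84}{107} + \frac{82}{G}$ ($A{\left(G \right)} = \frac{84}{-107} + \frac{82}{G} = 84 \left(- \frac{1}{107}\right) + \frac{82}{G} = - \frac{84}{107} + \frac{82}{G}$)
$A{\left(L{\left(12,15 \right)} \right)} - 24714 = \left(- \frac{84}{107} + \frac{82}{2 \cdot 12 \left(15 + 12\right)}\right) - 24714 = \left(- \frac{84}{107} + \frac{82}{2 \cdot 12 \cdot 27}\right) - 24714 = \left(- \frac{84}{107} + \frac{82}{648}\right) - 24714 = \left(- \frac{84}{107} + 82 \cdot \frac{1}{648}\right) - 24714 = \left(- \frac{84}{107} + \frac{41}{324}\right) - 24714 = - \frac{22829}{34668} - 24714 = - \frac{856807781}{34668}$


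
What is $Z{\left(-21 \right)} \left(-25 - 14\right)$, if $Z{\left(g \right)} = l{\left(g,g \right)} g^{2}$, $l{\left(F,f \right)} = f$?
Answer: $361179$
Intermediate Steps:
$Z{\left(g \right)} = g^{3}$ ($Z{\left(g \right)} = g g^{2} = g^{3}$)
$Z{\left(-21 \right)} \left(-25 - 14\right) = \left(-21\right)^{3} \left(-25 - 14\right) = \left(-9261\right) \left(-39\right) = 361179$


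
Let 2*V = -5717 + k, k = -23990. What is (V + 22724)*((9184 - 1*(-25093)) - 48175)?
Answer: -109384209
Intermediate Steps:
V = -29707/2 (V = (-5717 - 23990)/2 = (½)*(-29707) = -29707/2 ≈ -14854.)
(V + 22724)*((9184 - 1*(-25093)) - 48175) = (-29707/2 + 22724)*((9184 - 1*(-25093)) - 48175) = 15741*((9184 + 25093) - 48175)/2 = 15741*(34277 - 48175)/2 = (15741/2)*(-13898) = -109384209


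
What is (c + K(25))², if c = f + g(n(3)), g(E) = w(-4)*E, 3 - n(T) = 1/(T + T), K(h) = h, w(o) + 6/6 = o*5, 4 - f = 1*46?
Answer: 23409/4 ≈ 5852.3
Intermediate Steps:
f = -42 (f = 4 - 46 = -42)
w(o) = -1 + 5*o (w(o) = -1 + o*5 = -1 + 5*o)
n(T) = 3 - 1/(2*T) (n(T) = 3 - 1/(T + T) = 3 - 1/(2*T))
g(E) = -21*E (g(E) = (-1 + 5*(-4))*E = (-1 - 20)*E = -21*E)
c = -203/2 (c = -42 - 21*(3 - ½/3) = -42 - 21*(3 - ½*⅓) = -42 - 21*(3 - ⅙) = -42 - 21*17/6 = -42 - 119/2 = -203/2 ≈ -101.50)
(c + K(25))² = (-203/2 + 25)² = (-153/2)² = 23409/4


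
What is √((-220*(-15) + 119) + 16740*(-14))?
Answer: I*√230941 ≈ 480.56*I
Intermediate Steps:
√((-220*(-15) + 119) + 16740*(-14)) = √((3300 + 119) - 234360) = √(3419 - 234360) = √(-230941) = I*√230941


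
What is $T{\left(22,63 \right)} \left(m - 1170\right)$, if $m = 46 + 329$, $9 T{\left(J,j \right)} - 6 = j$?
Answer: $-6095$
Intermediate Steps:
$T{\left(J,j \right)} = \frac{2}{3} + \frac{j}{9}$
$m = 375$
$T{\left(22,63 \right)} \left(m - 1170\right) = \left(\frac{2}{3} + \frac{1}{9} \cdot 63\right) \left(375 - 1170\right) = \left(\frac{2}{3} + 7\right) \left(-795\right) = \frac{23}{3} \left(-795\right) = -6095$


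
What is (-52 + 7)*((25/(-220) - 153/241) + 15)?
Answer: -6800535/10604 ≈ -641.32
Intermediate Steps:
(-52 + 7)*((25/(-220) - 153/241) + 15) = -45*((25*(-1/220) - 153*1/241) + 15) = -45*((-5/44 - 153/241) + 15) = -45*(-7937/10604 + 15) = -45*151123/10604 = -6800535/10604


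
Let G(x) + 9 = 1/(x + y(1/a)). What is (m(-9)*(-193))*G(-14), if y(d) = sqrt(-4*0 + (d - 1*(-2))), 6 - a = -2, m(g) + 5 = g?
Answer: -38019842/1551 - 5404*sqrt(34)/1551 ≈ -24533.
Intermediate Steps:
m(g) = -5 + g
a = 8 (a = 6 - 1*(-2) = 6 + 2 = 8)
y(d) = sqrt(2 + d) (y(d) = sqrt(0 + (d + 2)) = sqrt(0 + (2 + d)) = sqrt(2 + d))
G(x) = -9 + 1/(x + sqrt(34)/4) (G(x) = -9 + 1/(x + sqrt(2 + 1/8)) = -9 + 1/(x + sqrt(17/8)) = -9 + 1/(x + sqrt(34)/4))
(m(-9)*(-193))*G(-14) = ((-5 - 9)*(-193))*((4 - 36*(-14) - 9*sqrt(34))/(sqrt(34) + 4*(-14))) = (-14*(-193))*((4 + 504 - 9*sqrt(34))/(sqrt(34) - 56)) = 2702*((508 - 9*sqrt(34))/(-56 + sqrt(34))) = 2702*(508 - 9*sqrt(34))/(-56 + sqrt(34))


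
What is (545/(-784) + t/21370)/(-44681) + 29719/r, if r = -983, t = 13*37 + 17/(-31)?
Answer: -26525635094427463/877375156705040 ≈ -30.233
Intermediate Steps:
t = 14894/31 (t = 481 + 17*(-1/31) = 481 - 17/31 = 14894/31 ≈ 480.45)
(545/(-784) + t/21370)/(-44681) + 29719/r = (545/(-784) + (14894/31)/21370)/(-44681) + 29719/(-983) = (545*(-1/784) + (14894/31)*(1/21370))*(-1/44681) + 29719*(-1/983) = (-545/784 + 7447/331235)*(-1/44681) - 29719/983 = -174684627/259688240*(-1/44681) - 29719/983 = 13437279/892548480880 - 29719/983 = -26525635094427463/877375156705040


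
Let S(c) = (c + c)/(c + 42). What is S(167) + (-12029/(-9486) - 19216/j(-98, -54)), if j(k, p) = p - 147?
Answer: 13079767123/132832458 ≈ 98.468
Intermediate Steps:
j(k, p) = -147 + p
S(c) = 2*c/(42 + c) (S(c) = (2*c)/(42 + c) = 2*c/(42 + c))
S(167) + (-12029/(-9486) - 19216/j(-98, -54)) = 2*167/(42 + 167) + (-12029/(-9486) - 19216/(-147 - 54)) = 2*167/209 + (-12029*(-1/9486) - 19216/(-201)) = 2*167*(1/209) + (12029/9486 - 19216*(-1/201)) = 334/209 + (12029/9486 + 19216/201) = 334/209 + 61566935/635562 = 13079767123/132832458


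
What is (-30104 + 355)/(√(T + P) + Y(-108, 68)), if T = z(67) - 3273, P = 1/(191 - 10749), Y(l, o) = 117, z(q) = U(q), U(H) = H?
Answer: -12249507738/59459137 + 29749*I*√357377203542/178377411 ≈ -206.02 + 99.7*I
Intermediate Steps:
z(q) = q
P = -1/10558 (P = 1/(-10558) = -1/10558 ≈ -9.4715e-5)
T = -3206 (T = 67 - 3273 = -3206)
(-30104 + 355)/(√(T + P) + Y(-108, 68)) = (-30104 + 355)/(√(-3206 - 1/10558) + 117) = -29749/(√(-33848949/10558) + 117) = -29749/(I*√357377203542/10558 + 117) = -29749/(117 + I*√357377203542/10558)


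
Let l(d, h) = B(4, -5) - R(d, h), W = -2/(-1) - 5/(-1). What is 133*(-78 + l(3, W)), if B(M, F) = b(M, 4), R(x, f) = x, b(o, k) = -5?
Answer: -11438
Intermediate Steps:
B(M, F) = -5
W = 7 (W = -2*(-1) - 5*(-1) = 2 + 5 = 7)
l(d, h) = -5 - d
133*(-78 + l(3, W)) = 133*(-78 + (-5 - 1*3)) = 133*(-78 + (-5 - 3)) = 133*(-78 - 8) = 133*(-86) = -11438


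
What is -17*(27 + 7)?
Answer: -578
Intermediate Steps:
-17*(27 + 7) = -17*34 = -578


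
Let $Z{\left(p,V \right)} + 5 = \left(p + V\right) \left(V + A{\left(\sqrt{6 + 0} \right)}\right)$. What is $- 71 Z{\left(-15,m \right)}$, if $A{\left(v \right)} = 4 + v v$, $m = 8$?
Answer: $9301$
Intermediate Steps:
$A{\left(v \right)} = 4 + v^{2}$
$Z{\left(p,V \right)} = -5 + \left(10 + V\right) \left(V + p\right)$ ($Z{\left(p,V \right)} = -5 + \left(p + V\right) \left(V + \left(4 + \left(\sqrt{6 + 0}\right)^{2}\right)\right) = -5 + \left(V + p\right) \left(V + \left(4 + \left(\sqrt{6}\right)^{2}\right)\right) = -5 + \left(V + p\right) \left(V + \left(4 + 6\right)\right) = -5 + \left(V + p\right) \left(V + 10\right) = -5 + \left(V + p\right) \left(10 + V\right) = -5 + \left(10 + V\right) \left(V + p\right)$)
$- 71 Z{\left(-15,m \right)} = - 71 \left(-5 + 8^{2} + 10 \cdot 8 + 10 \left(-15\right) + 8 \left(-15\right)\right) = - 71 \left(-5 + 64 + 80 - 150 - 120\right) = \left(-71\right) \left(-131\right) = 9301$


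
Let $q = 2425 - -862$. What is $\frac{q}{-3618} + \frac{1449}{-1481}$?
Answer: $- \frac{10110529}{5358258} \approx -1.8869$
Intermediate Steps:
$q = 3287$ ($q = 2425 + 862 = 3287$)
$\frac{q}{-3618} + \frac{1449}{-1481} = \frac{3287}{-3618} + \frac{1449}{-1481} = 3287 \left(- \frac{1}{3618}\right) + 1449 \left(- \frac{1}{1481}\right) = - \frac{3287}{3618} - \frac{1449}{1481} = - \frac{10110529}{5358258}$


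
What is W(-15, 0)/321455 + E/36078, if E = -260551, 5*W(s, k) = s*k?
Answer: -260551/36078 ≈ -7.2219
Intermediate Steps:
W(s, k) = k*s/5 (W(s, k) = (s*k)/5 = (k*s)/5 = k*s/5)
W(-15, 0)/321455 + E/36078 = ((1/5)*0*(-15))/321455 - 260551/36078 = 0*(1/321455) - 260551*1/36078 = 0 - 260551/36078 = -260551/36078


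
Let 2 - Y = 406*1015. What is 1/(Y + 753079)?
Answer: 1/340991 ≈ 2.9326e-6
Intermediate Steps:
Y = -412088 (Y = 2 - 406*1015 = 2 - 1*412090 = 2 - 412090 = -412088)
1/(Y + 753079) = 1/(-412088 + 753079) = 1/340991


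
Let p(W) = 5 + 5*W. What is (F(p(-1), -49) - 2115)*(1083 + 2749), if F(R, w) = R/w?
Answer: -8104680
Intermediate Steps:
(F(p(-1), -49) - 2115)*(1083 + 2749) = ((5 + 5*(-1))/(-49) - 2115)*(1083 + 2749) = ((5 - 5)*(-1/49) - 2115)*3832 = (0*(-1/49) - 2115)*3832 = (0 - 2115)*3832 = -2115*3832 = -8104680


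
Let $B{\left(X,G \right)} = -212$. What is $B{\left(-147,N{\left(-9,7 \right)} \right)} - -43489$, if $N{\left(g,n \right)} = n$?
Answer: $43277$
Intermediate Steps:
$B{\left(-147,N{\left(-9,7 \right)} \right)} - -43489 = -212 - -43489 = -212 + 43489 = 43277$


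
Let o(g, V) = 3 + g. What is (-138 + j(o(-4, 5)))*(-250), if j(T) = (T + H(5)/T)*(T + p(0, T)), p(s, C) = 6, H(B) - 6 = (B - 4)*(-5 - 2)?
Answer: 34500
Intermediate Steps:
H(B) = 34 - 7*B (H(B) = 6 + (B - 4)*(-5 - 2) = 6 + (-4 + B)*(-7) = 6 + (28 - 7*B) = 34 - 7*B)
j(T) = (6 + T)*(T - 1/T) (j(T) = (T + (34 - 7*5)/T)*(T + 6) = (T + (34 - 35)/T)*(6 + T) = (T - 1/T)*(6 + T) = (6 + T)*(T - 1/T))
(-138 + j(o(-4, 5)))*(-250) = (-138 + (-1 + (3 - 4)² - 6/(3 - 4) + 6*(3 - 4)))*(-250) = (-138 + (-1 + (-1)² - 6/(-1) + 6*(-1)))*(-250) = (-138 + (-1 + 1 - 6*(-1) - 6))*(-250) = (-138 + (-1 + 1 + 6 - 6))*(-250) = (-138 + 0)*(-250) = -138*(-250) = 34500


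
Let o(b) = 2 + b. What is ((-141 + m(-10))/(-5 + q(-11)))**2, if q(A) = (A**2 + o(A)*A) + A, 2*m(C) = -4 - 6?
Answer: 5329/10404 ≈ 0.51221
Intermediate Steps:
m(C) = -5 (m(C) = (-4 - 6)/2 = (1/2)*(-10) = -5)
q(A) = A + A**2 + A*(2 + A) (q(A) = (A**2 + (2 + A)*A) + A = (A**2 + A*(2 + A)) + A = A + A**2 + A*(2 + A))
((-141 + m(-10))/(-5 + q(-11)))**2 = ((-141 - 5)/(-5 - 11*(3 + 2*(-11))))**2 = (-146/(-5 - 11*(3 - 22)))**2 = (-146/(-5 - 11*(-19)))**2 = (-146/(-5 + 209))**2 = (-146/204)**2 = (-146*1/204)**2 = (-73/102)**2 = 5329/10404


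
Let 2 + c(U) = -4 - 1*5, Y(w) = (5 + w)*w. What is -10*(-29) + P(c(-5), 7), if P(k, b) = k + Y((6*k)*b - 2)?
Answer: 213255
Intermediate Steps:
Y(w) = w*(5 + w)
c(U) = -11 (c(U) = -2 + (-4 - 1*5) = -2 + (-4 - 5) = -2 - 9 = -11)
P(k, b) = k + (-2 + 6*b*k)*(3 + 6*b*k) (P(k, b) = k + ((6*k)*b - 2)*(5 + ((6*k)*b - 2)) = k + (6*b*k - 2)*(5 + (6*b*k - 2)) = k + (-2 + 6*b*k)*(5 + (-2 + 6*b*k)) = k + (-2 + 6*b*k)*(3 + 6*b*k))
-10*(-29) + P(c(-5), 7) = -10*(-29) + (-11 + 6*(1 + 2*7*(-11))*(-1 + 3*7*(-11))) = 290 + (-11 + 6*(1 - 154)*(-1 - 231)) = 290 + (-11 + 6*(-153)*(-232)) = 290 + (-11 + 212976) = 290 + 212965 = 213255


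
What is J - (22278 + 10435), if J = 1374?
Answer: -31339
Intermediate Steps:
J - (22278 + 10435) = 1374 - (22278 + 10435) = 1374 - 1*32713 = 1374 - 32713 = -31339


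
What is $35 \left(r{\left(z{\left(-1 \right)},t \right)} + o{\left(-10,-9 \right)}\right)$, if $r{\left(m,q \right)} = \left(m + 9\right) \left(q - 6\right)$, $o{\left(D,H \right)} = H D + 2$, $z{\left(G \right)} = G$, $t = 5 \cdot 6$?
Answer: $9940$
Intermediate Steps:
$t = 30$
$o{\left(D,H \right)} = 2 + D H$ ($o{\left(D,H \right)} = D H + 2 = 2 + D H$)
$r{\left(m,q \right)} = \left(-6 + q\right) \left(9 + m\right)$ ($r{\left(m,q \right)} = \left(9 + m\right) \left(-6 + q\right) = \left(-6 + q\right) \left(9 + m\right)$)
$35 \left(r{\left(z{\left(-1 \right)},t \right)} + o{\left(-10,-9 \right)}\right) = 35 \left(\left(-54 - -6 + 9 \cdot 30 - 30\right) + \left(2 - -90\right)\right) = 35 \left(\left(-54 + 6 + 270 - 30\right) + \left(2 + 90\right)\right) = 35 \left(192 + 92\right) = 35 \cdot 284 = 9940$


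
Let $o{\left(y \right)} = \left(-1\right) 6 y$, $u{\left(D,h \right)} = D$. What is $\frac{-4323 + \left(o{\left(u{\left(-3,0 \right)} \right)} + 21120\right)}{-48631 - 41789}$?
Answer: $- \frac{1121}{6028} \approx -0.18597$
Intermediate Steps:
$o{\left(y \right)} = - 6 y$
$\frac{-4323 + \left(o{\left(u{\left(-3,0 \right)} \right)} + 21120\right)}{-48631 - 41789} = \frac{-4323 + \left(\left(-6\right) \left(-3\right) + 21120\right)}{-48631 - 41789} = \frac{-4323 + \left(18 + 21120\right)}{-90420} = \left(-4323 + 21138\right) \left(- \frac{1}{90420}\right) = 16815 \left(- \frac{1}{90420}\right) = - \frac{1121}{6028}$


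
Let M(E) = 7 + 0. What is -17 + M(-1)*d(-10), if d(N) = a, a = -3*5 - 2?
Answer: -136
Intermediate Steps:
M(E) = 7
a = -17 (a = -15 - 2 = -17)
d(N) = -17
-17 + M(-1)*d(-10) = -17 + 7*(-17) = -17 - 119 = -136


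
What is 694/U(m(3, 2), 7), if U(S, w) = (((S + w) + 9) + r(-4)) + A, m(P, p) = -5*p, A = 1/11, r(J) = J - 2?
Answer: 7634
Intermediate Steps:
r(J) = -2 + J
A = 1/11 ≈ 0.090909
U(S, w) = 34/11 + S + w (U(S, w) = (((S + w) + 9) + (-2 - 4)) + 1/11 = ((9 + S + w) - 6) + 1/11 = (3 + S + w) + 1/11 = 34/11 + S + w)
694/U(m(3, 2), 7) = 694/(34/11 - 5*2 + 7) = 694/(34/11 - 10 + 7) = 694/(1/11) = 694*11 = 7634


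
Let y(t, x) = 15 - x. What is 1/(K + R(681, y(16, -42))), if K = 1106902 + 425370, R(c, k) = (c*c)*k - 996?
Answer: 1/27965653 ≈ 3.5758e-8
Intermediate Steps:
R(c, k) = -996 + k*c² (R(c, k) = c²*k - 996 = k*c² - 996 = -996 + k*c²)
K = 1532272
1/(K + R(681, y(16, -42))) = 1/(1532272 + (-996 + (15 - 1*(-42))*681²)) = 1/(1532272 + (-996 + (15 + 42)*463761)) = 1/(1532272 + (-996 + 57*463761)) = 1/(1532272 + (-996 + 26434377)) = 1/(1532272 + 26433381) = 1/27965653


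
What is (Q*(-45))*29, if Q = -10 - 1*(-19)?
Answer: -11745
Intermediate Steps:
Q = 9 (Q = -10 + 19 = 9)
(Q*(-45))*29 = (9*(-45))*29 = -405*29 = -11745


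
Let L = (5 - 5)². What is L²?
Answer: 0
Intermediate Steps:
L = 0 (L = 0² = 0)
L² = 0² = 0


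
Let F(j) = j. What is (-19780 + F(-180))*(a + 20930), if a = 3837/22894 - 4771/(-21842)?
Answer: -52226613401433320/125012687 ≈ -4.1777e+8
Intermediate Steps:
a = 48258757/125012687 (a = 3837*(1/22894) - 4771*(-1/21842) = 3837/22894 + 4771/21842 = 48258757/125012687 ≈ 0.38603)
(-19780 + F(-180))*(a + 20930) = (-19780 - 180)*(48258757/125012687 + 20930) = -19960*2616563797667/125012687 = -52226613401433320/125012687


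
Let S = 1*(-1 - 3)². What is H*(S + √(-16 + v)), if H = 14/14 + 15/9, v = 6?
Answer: 128/3 + 8*I*√10/3 ≈ 42.667 + 8.4327*I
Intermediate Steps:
H = 8/3 (H = 14*(1/14) + 15*(⅑) = 1 + 5/3 = 8/3 ≈ 2.6667)
S = 16 (S = 1*(-4)² = 1*16 = 16)
H*(S + √(-16 + v)) = 8*(16 + √(-16 + 6))/3 = 8*(16 + √(-10))/3 = 8*(16 + I*√10)/3 = 128/3 + 8*I*√10/3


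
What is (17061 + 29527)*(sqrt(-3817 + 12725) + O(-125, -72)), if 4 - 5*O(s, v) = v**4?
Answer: -1251999016976/5 + 93176*sqrt(2227) ≈ -2.5040e+11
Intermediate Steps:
O(s, v) = 4/5 - v**4/5
(17061 + 29527)*(sqrt(-3817 + 12725) + O(-125, -72)) = (17061 + 29527)*(sqrt(-3817 + 12725) + (4/5 - 1/5*(-72)**4)) = 46588*(sqrt(8908) + (4/5 - 1/5*26873856)) = 46588*(2*sqrt(2227) + (4/5 - 26873856/5)) = 46588*(2*sqrt(2227) - 26873852/5) = 46588*(-26873852/5 + 2*sqrt(2227)) = -1251999016976/5 + 93176*sqrt(2227)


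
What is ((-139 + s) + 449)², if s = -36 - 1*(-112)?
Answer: 148996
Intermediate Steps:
s = 76 (s = -36 + 112 = 76)
((-139 + s) + 449)² = ((-139 + 76) + 449)² = (-63 + 449)² = 386² = 148996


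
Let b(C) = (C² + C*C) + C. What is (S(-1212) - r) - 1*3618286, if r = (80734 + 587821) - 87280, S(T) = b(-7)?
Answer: -4199470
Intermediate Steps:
b(C) = C + 2*C² (b(C) = (C² + C²) + C = 2*C² + C = C + 2*C²)
S(T) = 91 (S(T) = -7*(1 + 2*(-7)) = -7*(1 - 14) = -7*(-13) = 91)
r = 581275 (r = 668555 - 87280 = 581275)
(S(-1212) - r) - 1*3618286 = (91 - 1*581275) - 1*3618286 = (91 - 581275) - 3618286 = -581184 - 3618286 = -4199470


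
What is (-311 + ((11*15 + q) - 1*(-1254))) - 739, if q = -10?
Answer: 359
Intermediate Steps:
(-311 + ((11*15 + q) - 1*(-1254))) - 739 = (-311 + ((11*15 - 10) - 1*(-1254))) - 739 = (-311 + ((165 - 10) + 1254)) - 739 = (-311 + (155 + 1254)) - 739 = (-311 + 1409) - 739 = 1098 - 739 = 359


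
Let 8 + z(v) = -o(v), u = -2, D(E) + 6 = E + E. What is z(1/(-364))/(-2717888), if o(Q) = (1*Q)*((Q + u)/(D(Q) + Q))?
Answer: 8735/2967933696 ≈ 2.9431e-6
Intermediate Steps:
D(E) = -6 + 2*E (D(E) = -6 + (E + E) = -6 + 2*E)
o(Q) = Q*(-2 + Q)/(-6 + 3*Q) (o(Q) = (1*Q)*((Q - 2)/((-6 + 2*Q) + Q)) = Q*((-2 + Q)/(-6 + 3*Q)) = Q*(-2 + Q)/(-6 + 3*Q))
z(v) = -8 - v/3
z(1/(-364))/(-2717888) = (-8 - 1/3/(-364))/(-2717888) = (-8 - 1/3*(-1/364))*(-1/2717888) = (-8 + 1/1092)*(-1/2717888) = -8735/1092*(-1/2717888) = 8735/2967933696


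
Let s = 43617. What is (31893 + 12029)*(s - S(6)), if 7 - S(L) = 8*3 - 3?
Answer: 1916360782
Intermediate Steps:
S(L) = -14 (S(L) = 7 - (8*3 - 3) = 7 - (24 - 3) = 7 - 1*21 = 7 - 21 = -14)
(31893 + 12029)*(s - S(6)) = (31893 + 12029)*(43617 - 1*(-14)) = 43922*(43617 + 14) = 43922*43631 = 1916360782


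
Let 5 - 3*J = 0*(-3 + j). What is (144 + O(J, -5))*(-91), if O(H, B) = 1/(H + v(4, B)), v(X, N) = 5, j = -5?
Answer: -262353/20 ≈ -13118.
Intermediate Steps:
J = 5/3 (J = 5/3 - 0*(-3 - 5) = 5/3 - 0*(-8) = 5/3 - ⅓*0 = 5/3 + 0 = 5/3 ≈ 1.6667)
O(H, B) = 1/(5 + H) (O(H, B) = 1/(H + 5) = 1/(5 + H))
(144 + O(J, -5))*(-91) = (144 + 1/(5 + 5/3))*(-91) = (144 + 1/(20/3))*(-91) = (144 + 3/20)*(-91) = (2883/20)*(-91) = -262353/20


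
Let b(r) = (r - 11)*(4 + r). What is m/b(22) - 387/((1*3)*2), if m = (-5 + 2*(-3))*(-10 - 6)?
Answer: -1661/26 ≈ -63.885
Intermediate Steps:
b(r) = (-11 + r)*(4 + r)
m = 176 (m = (-5 - 6)*(-16) = -11*(-16) = 176)
m/b(22) - 387/((1*3)*2) = 176/(-44 + 22² - 7*22) - 387/((1*3)*2) = 176/(-44 + 484 - 154) - 387/(3*2) = 176/286 - 387/6 = 176*(1/286) - 387*⅙ = 8/13 - 129/2 = -1661/26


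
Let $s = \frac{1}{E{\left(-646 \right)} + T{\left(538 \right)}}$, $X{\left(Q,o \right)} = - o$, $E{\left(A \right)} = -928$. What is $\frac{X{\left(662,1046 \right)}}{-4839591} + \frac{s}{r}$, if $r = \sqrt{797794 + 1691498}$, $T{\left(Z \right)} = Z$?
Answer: $\frac{1046}{4839591} - \frac{\sqrt{7683}}{53934660} \approx 0.00021451$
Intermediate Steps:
$r = 18 \sqrt{7683}$ ($r = \sqrt{2489292} = 18 \sqrt{7683} \approx 1577.8$)
$s = - \frac{1}{390}$ ($s = \frac{1}{-928 + 538} = \frac{1}{-390} = - \frac{1}{390} \approx -0.0025641$)
$\frac{X{\left(662,1046 \right)}}{-4839591} + \frac{s}{r} = \frac{\left(-1\right) 1046}{-4839591} - \frac{1}{390 \cdot 18 \sqrt{7683}} = \left(-1046\right) \left(- \frac{1}{4839591}\right) - \frac{\frac{1}{138294} \sqrt{7683}}{390} = \frac{1046}{4839591} - \frac{\sqrt{7683}}{53934660}$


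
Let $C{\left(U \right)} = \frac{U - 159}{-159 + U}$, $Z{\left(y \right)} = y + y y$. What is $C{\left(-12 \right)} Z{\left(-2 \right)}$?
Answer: $2$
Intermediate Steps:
$Z{\left(y \right)} = y + y^{2}$
$C{\left(U \right)} = 1$ ($C{\left(U \right)} = \frac{-159 + U}{-159 + U} = 1$)
$C{\left(-12 \right)} Z{\left(-2 \right)} = 1 \left(- 2 \left(1 - 2\right)\right) = 1 \left(\left(-2\right) \left(-1\right)\right) = 1 \cdot 2 = 2$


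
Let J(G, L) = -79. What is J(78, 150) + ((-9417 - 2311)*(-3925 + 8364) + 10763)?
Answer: -52049908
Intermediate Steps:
J(78, 150) + ((-9417 - 2311)*(-3925 + 8364) + 10763) = -79 + ((-9417 - 2311)*(-3925 + 8364) + 10763) = -79 + (-11728*4439 + 10763) = -79 + (-52060592 + 10763) = -79 - 52049829 = -52049908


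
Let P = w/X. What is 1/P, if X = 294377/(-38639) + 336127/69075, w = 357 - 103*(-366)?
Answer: -7346480122/101568373540875 ≈ -7.2330e-5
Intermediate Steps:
w = 38055 (w = 357 + 37698 = 38055)
X = -7346480122/2668988925 (X = 294377*(-1/38639) + 336127*(1/69075) = -294377/38639 + 336127/69075 = -7346480122/2668988925 ≈ -2.7525)
P = -101568373540875/7346480122 (P = 38055/(-7346480122/2668988925) = 38055*(-2668988925/7346480122) = -101568373540875/7346480122 ≈ -13825.)
1/P = 1/(-101568373540875/7346480122) = -7346480122/101568373540875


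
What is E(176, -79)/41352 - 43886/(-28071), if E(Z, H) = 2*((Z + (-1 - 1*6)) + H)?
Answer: 151652221/96732666 ≈ 1.5677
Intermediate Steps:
E(Z, H) = -14 + 2*H + 2*Z (E(Z, H) = 2*((Z + (-1 - 6)) + H) = 2*((Z - 7) + H) = 2*((-7 + Z) + H) = 2*(-7 + H + Z) = -14 + 2*H + 2*Z)
E(176, -79)/41352 - 43886/(-28071) = (-14 + 2*(-79) + 2*176)/41352 - 43886/(-28071) = (-14 - 158 + 352)*(1/41352) - 43886*(-1/28071) = 180*(1/41352) + 43886/28071 = 15/3446 + 43886/28071 = 151652221/96732666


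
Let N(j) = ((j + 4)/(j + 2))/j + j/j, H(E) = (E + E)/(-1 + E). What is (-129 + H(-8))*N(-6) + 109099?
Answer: 11770097/108 ≈ 1.0898e+5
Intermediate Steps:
H(E) = 2*E/(-1 + E) (H(E) = (2*E)/(-1 + E) = 2*E/(-1 + E))
N(j) = 1 + (4 + j)/(j*(2 + j)) (N(j) = ((4 + j)/(2 + j))/j + 1 = (4 + j)/(j*(2 + j)) + 1 = 1 + (4 + j)/(j*(2 + j)))
(-129 + H(-8))*N(-6) + 109099 = (-129 + 2*(-8)/(-1 - 8))*((4 + (-6)² + 3*(-6))/((-6)*(2 - 6))) + 109099 = (-129 + 2*(-8)/(-9))*(-⅙*(4 + 36 - 18)/(-4)) + 109099 = (-129 + 2*(-8)*(-⅑))*(-⅙*(-¼)*22) + 109099 = (-129 + 16/9)*(11/12) + 109099 = -1145/9*11/12 + 109099 = -12595/108 + 109099 = 11770097/108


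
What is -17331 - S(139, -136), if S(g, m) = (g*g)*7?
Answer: -152578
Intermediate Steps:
S(g, m) = 7*g² (S(g, m) = g²*7 = 7*g²)
-17331 - S(139, -136) = -17331 - 7*139² = -17331 - 7*19321 = -17331 - 1*135247 = -17331 - 135247 = -152578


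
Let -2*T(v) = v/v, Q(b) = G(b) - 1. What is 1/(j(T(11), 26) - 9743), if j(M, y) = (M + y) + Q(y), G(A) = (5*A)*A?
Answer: -2/12677 ≈ -0.00015777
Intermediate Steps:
G(A) = 5*A²
Q(b) = -1 + 5*b² (Q(b) = 5*b² - 1 = -1 + 5*b²)
T(v) = -½ (T(v) = -v/(2*v) = -½*1 = -½)
j(M, y) = -1 + M + y + 5*y² (j(M, y) = (M + y) + (-1 + 5*y²) = -1 + M + y + 5*y²)
1/(j(T(11), 26) - 9743) = 1/((-1 - ½ + 26 + 5*26²) - 9743) = 1/((-1 - ½ + 26 + 5*676) - 9743) = 1/((-1 - ½ + 26 + 3380) - 9743) = 1/(6809/2 - 9743) = 1/(-12677/2) = -2/12677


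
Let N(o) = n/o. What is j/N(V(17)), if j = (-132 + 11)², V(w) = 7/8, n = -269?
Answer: -102487/2152 ≈ -47.624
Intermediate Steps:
V(w) = 7/8 (V(w) = 7*(⅛) = 7/8)
N(o) = -269/o
j = 14641 (j = (-121)² = 14641)
j/N(V(17)) = 14641/((-269/7/8)) = 14641/((-269*8/7)) = 14641/(-2152/7) = 14641*(-7/2152) = -102487/2152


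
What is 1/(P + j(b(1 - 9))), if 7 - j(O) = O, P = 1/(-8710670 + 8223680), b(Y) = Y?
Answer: 486990/7304849 ≈ 0.066667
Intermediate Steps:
P = -1/486990 (P = 1/(-486990) = -1/486990 ≈ -2.0534e-6)
j(O) = 7 - O
1/(P + j(b(1 - 9))) = 1/(-1/486990 + (7 - (1 - 9))) = 1/(-1/486990 + (7 - 1*(-8))) = 1/(-1/486990 + (7 + 8)) = 1/(-1/486990 + 15) = 1/(7304849/486990) = 486990/7304849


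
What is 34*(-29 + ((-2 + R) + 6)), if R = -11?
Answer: -1224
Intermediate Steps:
34*(-29 + ((-2 + R) + 6)) = 34*(-29 + ((-2 - 11) + 6)) = 34*(-29 + (-13 + 6)) = 34*(-29 - 7) = 34*(-36) = -1224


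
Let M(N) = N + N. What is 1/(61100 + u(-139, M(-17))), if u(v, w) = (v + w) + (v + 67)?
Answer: 1/60855 ≈ 1.6432e-5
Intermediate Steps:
M(N) = 2*N
u(v, w) = 67 + w + 2*v (u(v, w) = (v + w) + (67 + v) = 67 + w + 2*v)
1/(61100 + u(-139, M(-17))) = 1/(61100 + (67 + 2*(-17) + 2*(-139))) = 1/(61100 + (67 - 34 - 278)) = 1/(61100 - 245) = 1/60855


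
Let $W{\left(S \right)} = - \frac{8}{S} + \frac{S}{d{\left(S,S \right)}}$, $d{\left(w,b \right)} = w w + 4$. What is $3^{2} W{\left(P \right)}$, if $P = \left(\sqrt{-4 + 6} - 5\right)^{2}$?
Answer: $- \frac{54441585}{16886209} - \frac{20205870 \sqrt{2}}{16886209} \approx -4.9163$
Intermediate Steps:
$d{\left(w,b \right)} = 4 + w^{2}$ ($d{\left(w,b \right)} = w^{2} + 4 = 4 + w^{2}$)
$P = \left(-5 + \sqrt{2}\right)^{2}$ ($P = \left(\sqrt{2} - 5\right)^{2} = \left(-5 + \sqrt{2}\right)^{2} \approx 12.858$)
$W{\left(S \right)} = - \frac{8}{S} + \frac{S}{4 + S^{2}}$
$3^{2} W{\left(P \right)} = 3^{2} \frac{-32 - 7 \left(\left(5 - \sqrt{2}\right)^{2}\right)^{2}}{\left(5 - \sqrt{2}\right)^{2} \left(4 + \left(\left(5 - \sqrt{2}\right)^{2}\right)^{2}\right)} = 9 \frac{-32 - 7 \left(5 - \sqrt{2}\right)^{4}}{\left(5 - \sqrt{2}\right)^{2} \left(4 + \left(5 - \sqrt{2}\right)^{4}\right)} = 9 \frac{-32 - 7 \left(5 - \sqrt{2}\right)^{4}}{\left(4 + \left(5 - \sqrt{2}\right)^{4}\right) \left(5 - \sqrt{2}\right)^{2}} = \frac{9 \left(-32 - 7 \left(5 - \sqrt{2}\right)^{4}\right)}{\left(4 + \left(5 - \sqrt{2}\right)^{4}\right) \left(5 - \sqrt{2}\right)^{2}}$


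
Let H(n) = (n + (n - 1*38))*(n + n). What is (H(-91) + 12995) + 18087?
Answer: 71122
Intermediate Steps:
H(n) = 2*n*(-38 + 2*n) (H(n) = (n + (n - 38))*(2*n) = (n + (-38 + n))*(2*n) = (-38 + 2*n)*(2*n) = 2*n*(-38 + 2*n))
(H(-91) + 12995) + 18087 = (4*(-91)*(-19 - 91) + 12995) + 18087 = (4*(-91)*(-110) + 12995) + 18087 = (40040 + 12995) + 18087 = 53035 + 18087 = 71122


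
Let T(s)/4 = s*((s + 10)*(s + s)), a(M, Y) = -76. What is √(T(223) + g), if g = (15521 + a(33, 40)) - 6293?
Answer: 2*√23176002 ≈ 9628.3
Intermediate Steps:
T(s) = 8*s²*(10 + s) (T(s) = 4*(s*((s + 10)*(s + s))) = 4*(s*((10 + s)*(2*s))) = 4*(s*(2*s*(10 + s))) = 4*(2*s²*(10 + s)) = 8*s²*(10 + s))
g = 9152 (g = (15521 - 76) - 6293 = 15445 - 6293 = 9152)
√(T(223) + g) = √(8*223²*(10 + 223) + 9152) = √(8*49729*233 + 9152) = √(92694856 + 9152) = √92704008 = 2*√23176002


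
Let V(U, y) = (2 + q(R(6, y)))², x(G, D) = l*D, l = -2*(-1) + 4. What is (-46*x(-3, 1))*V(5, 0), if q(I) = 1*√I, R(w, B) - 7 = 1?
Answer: -3312 - 2208*√2 ≈ -6434.6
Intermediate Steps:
l = 6 (l = 2 + 4 = 6)
R(w, B) = 8 (R(w, B) = 7 + 1 = 8)
x(G, D) = 6*D
q(I) = √I
V(U, y) = (2 + 2*√2)² (V(U, y) = (2 + √8)² = (2 + 2*√2)²)
(-46*x(-3, 1))*V(5, 0) = (-276)*(12 + 8*√2) = (-46*6)*(12 + 8*√2) = -276*(12 + 8*√2) = -3312 - 2208*√2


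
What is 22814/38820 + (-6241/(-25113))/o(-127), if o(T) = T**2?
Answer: 513388760961/873552607730 ≈ 0.58770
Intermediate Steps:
22814/38820 + (-6241/(-25113))/o(-127) = 22814/38820 + (-6241/(-25113))/((-127)**2) = 22814*(1/38820) - 6241*(-1/25113)/16129 = 11407/19410 + (6241/25113)*(1/16129) = 11407/19410 + 6241/405047577 = 513388760961/873552607730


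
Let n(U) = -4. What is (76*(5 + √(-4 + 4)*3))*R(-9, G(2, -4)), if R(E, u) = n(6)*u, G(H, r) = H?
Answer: -3040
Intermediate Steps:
R(E, u) = -4*u
(76*(5 + √(-4 + 4)*3))*R(-9, G(2, -4)) = (76*(5 + √(-4 + 4)*3))*(-4*2) = (76*(5 + √0*3))*(-8) = (76*(5 + 0*3))*(-8) = (76*(5 + 0))*(-8) = (76*5)*(-8) = 380*(-8) = -3040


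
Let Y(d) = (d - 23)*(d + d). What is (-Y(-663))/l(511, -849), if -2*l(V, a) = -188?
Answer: -454818/47 ≈ -9677.0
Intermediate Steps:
l(V, a) = 94 (l(V, a) = -½*(-188) = 94)
Y(d) = 2*d*(-23 + d) (Y(d) = (-23 + d)*(2*d) = 2*d*(-23 + d))
(-Y(-663))/l(511, -849) = -2*(-663)*(-23 - 663)/94 = -2*(-663)*(-686)*(1/94) = -1*909636*(1/94) = -909636*1/94 = -454818/47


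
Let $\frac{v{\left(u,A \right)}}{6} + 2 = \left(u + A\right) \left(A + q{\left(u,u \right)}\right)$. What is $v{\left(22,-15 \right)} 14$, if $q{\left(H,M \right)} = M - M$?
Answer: $-8988$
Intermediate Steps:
$q{\left(H,M \right)} = 0$
$v{\left(u,A \right)} = -12 + 6 A \left(A + u\right)$ ($v{\left(u,A \right)} = -12 + 6 \left(u + A\right) \left(A + 0\right) = -12 + 6 \left(A + u\right) A = -12 + 6 A \left(A + u\right)$)
$v{\left(22,-15 \right)} 14 = \left(-12 + 6 \left(-15\right)^{2} + 6 \left(-15\right) 22\right) 14 = \left(-12 + 6 \cdot 225 - 1980\right) 14 = \left(-12 + 1350 - 1980\right) 14 = \left(-642\right) 14 = -8988$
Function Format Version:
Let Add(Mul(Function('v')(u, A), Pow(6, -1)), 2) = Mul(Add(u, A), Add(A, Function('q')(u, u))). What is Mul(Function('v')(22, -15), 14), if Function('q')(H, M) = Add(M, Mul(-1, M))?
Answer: -8988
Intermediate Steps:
Function('q')(H, M) = 0
Function('v')(u, A) = Add(-12, Mul(6, A, Add(A, u))) (Function('v')(u, A) = Add(-12, Mul(6, Mul(Add(u, A), Add(A, 0)))) = Add(-12, Mul(6, Mul(Add(A, u), A))) = Add(-12, Mul(6, Mul(A, Add(A, u)))) = Add(-12, Mul(6, A, Add(A, u))))
Mul(Function('v')(22, -15), 14) = Mul(Add(-12, Mul(6, Pow(-15, 2)), Mul(6, -15, 22)), 14) = Mul(Add(-12, Mul(6, 225), -1980), 14) = Mul(Add(-12, 1350, -1980), 14) = Mul(-642, 14) = -8988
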